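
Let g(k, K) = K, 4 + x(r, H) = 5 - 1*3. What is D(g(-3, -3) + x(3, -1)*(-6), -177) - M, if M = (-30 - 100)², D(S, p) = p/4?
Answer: -67777/4 ≈ -16944.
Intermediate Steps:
x(r, H) = -2 (x(r, H) = -4 + (5 - 1*3) = -4 + (5 - 3) = -4 + 2 = -2)
D(S, p) = p/4 (D(S, p) = p*(¼) = p/4)
M = 16900 (M = (-130)² = 16900)
D(g(-3, -3) + x(3, -1)*(-6), -177) - M = (¼)*(-177) - 1*16900 = -177/4 - 16900 = -67777/4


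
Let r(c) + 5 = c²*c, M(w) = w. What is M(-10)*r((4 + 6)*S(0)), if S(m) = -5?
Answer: 1250050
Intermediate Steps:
r(c) = -5 + c³ (r(c) = -5 + c²*c = -5 + c³)
M(-10)*r((4 + 6)*S(0)) = -10*(-5 + ((4 + 6)*(-5))³) = -10*(-5 + (10*(-5))³) = -10*(-5 + (-50)³) = -10*(-5 - 125000) = -10*(-125005) = 1250050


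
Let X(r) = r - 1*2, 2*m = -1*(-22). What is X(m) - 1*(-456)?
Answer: 465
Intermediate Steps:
m = 11 (m = (-1*(-22))/2 = (½)*22 = 11)
X(r) = -2 + r (X(r) = r - 2 = -2 + r)
X(m) - 1*(-456) = (-2 + 11) - 1*(-456) = 9 + 456 = 465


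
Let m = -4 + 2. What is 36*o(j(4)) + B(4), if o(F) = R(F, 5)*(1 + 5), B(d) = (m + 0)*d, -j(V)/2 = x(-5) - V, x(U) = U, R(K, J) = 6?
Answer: 1288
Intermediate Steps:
m = -2
j(V) = 10 + 2*V (j(V) = -2*(-5 - V) = 10 + 2*V)
B(d) = -2*d (B(d) = (-2 + 0)*d = -2*d)
o(F) = 36 (o(F) = 6*(1 + 5) = 6*6 = 36)
36*o(j(4)) + B(4) = 36*36 - 2*4 = 1296 - 8 = 1288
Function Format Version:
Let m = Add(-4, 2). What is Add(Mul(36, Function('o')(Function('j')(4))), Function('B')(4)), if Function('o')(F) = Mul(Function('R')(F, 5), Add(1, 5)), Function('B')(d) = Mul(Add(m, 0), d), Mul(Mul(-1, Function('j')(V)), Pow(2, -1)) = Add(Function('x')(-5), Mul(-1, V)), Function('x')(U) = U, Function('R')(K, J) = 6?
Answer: 1288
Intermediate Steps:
m = -2
Function('j')(V) = Add(10, Mul(2, V)) (Function('j')(V) = Mul(-2, Add(-5, Mul(-1, V))) = Add(10, Mul(2, V)))
Function('B')(d) = Mul(-2, d) (Function('B')(d) = Mul(Add(-2, 0), d) = Mul(-2, d))
Function('o')(F) = 36 (Function('o')(F) = Mul(6, Add(1, 5)) = Mul(6, 6) = 36)
Add(Mul(36, Function('o')(Function('j')(4))), Function('B')(4)) = Add(Mul(36, 36), Mul(-2, 4)) = Add(1296, -8) = 1288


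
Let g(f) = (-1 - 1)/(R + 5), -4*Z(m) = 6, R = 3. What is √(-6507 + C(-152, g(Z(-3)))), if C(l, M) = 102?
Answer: I*√6405 ≈ 80.031*I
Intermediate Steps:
Z(m) = -3/2 (Z(m) = -¼*6 = -3/2)
g(f) = -¼ (g(f) = (-1 - 1)/(3 + 5) = -2/8 = -2*⅛ = -¼)
√(-6507 + C(-152, g(Z(-3)))) = √(-6507 + 102) = √(-6405) = I*√6405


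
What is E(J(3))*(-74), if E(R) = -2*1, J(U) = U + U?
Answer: 148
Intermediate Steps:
J(U) = 2*U
E(R) = -2
E(J(3))*(-74) = -2*(-74) = 148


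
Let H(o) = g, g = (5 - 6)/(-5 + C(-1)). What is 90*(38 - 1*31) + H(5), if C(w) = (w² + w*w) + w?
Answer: 2521/4 ≈ 630.25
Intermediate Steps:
C(w) = w + 2*w² (C(w) = (w² + w²) + w = 2*w² + w = w + 2*w²)
g = ¼ (g = (5 - 6)/(-5 - (1 + 2*(-1))) = -1/(-5 - (1 - 2)) = -1/(-5 - 1*(-1)) = -1/(-5 + 1) = -1/(-4) = -1*(-¼) = ¼ ≈ 0.25000)
H(o) = ¼
90*(38 - 1*31) + H(5) = 90*(38 - 1*31) + ¼ = 90*(38 - 31) + ¼ = 90*7 + ¼ = 630 + ¼ = 2521/4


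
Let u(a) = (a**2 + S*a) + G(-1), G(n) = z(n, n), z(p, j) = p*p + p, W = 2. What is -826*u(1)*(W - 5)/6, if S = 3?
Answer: 1652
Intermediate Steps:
z(p, j) = p + p**2 (z(p, j) = p**2 + p = p + p**2)
G(n) = n*(1 + n)
u(a) = a**2 + 3*a (u(a) = (a**2 + 3*a) - (1 - 1) = (a**2 + 3*a) - 1*0 = (a**2 + 3*a) + 0 = a**2 + 3*a)
-826*u(1)*(W - 5)/6 = -826*(1*(3 + 1))*(2 - 5)/6 = -826*(1*4)*(-3)/6 = -826*4*(-3)/6 = -(-9912)/6 = -826*(-2) = 1652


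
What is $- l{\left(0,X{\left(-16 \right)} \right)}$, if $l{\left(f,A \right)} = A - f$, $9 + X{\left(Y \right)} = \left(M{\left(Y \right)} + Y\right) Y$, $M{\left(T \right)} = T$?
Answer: $-503$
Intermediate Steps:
$X{\left(Y \right)} = -9 + 2 Y^{2}$ ($X{\left(Y \right)} = -9 + \left(Y + Y\right) Y = -9 + 2 Y Y = -9 + 2 Y^{2}$)
$- l{\left(0,X{\left(-16 \right)} \right)} = - (\left(-9 + 2 \left(-16\right)^{2}\right) - 0) = - (\left(-9 + 2 \cdot 256\right) + 0) = - (\left(-9 + 512\right) + 0) = - (503 + 0) = \left(-1\right) 503 = -503$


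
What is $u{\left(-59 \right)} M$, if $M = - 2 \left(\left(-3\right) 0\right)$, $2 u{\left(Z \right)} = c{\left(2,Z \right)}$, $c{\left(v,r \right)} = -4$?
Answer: $0$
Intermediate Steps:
$u{\left(Z \right)} = -2$ ($u{\left(Z \right)} = \frac{1}{2} \left(-4\right) = -2$)
$M = 0$ ($M = \left(-2\right) 0 = 0$)
$u{\left(-59 \right)} M = \left(-2\right) 0 = 0$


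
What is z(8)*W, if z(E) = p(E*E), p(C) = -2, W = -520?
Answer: 1040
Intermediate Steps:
z(E) = -2
z(8)*W = -2*(-520) = 1040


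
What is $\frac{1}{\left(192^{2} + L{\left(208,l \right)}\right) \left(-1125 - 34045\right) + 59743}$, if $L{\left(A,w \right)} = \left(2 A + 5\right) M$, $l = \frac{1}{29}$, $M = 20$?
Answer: $- \frac{1}{1592578537} \approx -6.2791 \cdot 10^{-10}$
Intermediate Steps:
$l = \frac{1}{29} \approx 0.034483$
$L{\left(A,w \right)} = 100 + 40 A$ ($L{\left(A,w \right)} = \left(2 A + 5\right) 20 = \left(5 + 2 A\right) 20 = 100 + 40 A$)
$\frac{1}{\left(192^{2} + L{\left(208,l \right)}\right) \left(-1125 - 34045\right) + 59743} = \frac{1}{\left(192^{2} + \left(100 + 40 \cdot 208\right)\right) \left(-1125 - 34045\right) + 59743} = \frac{1}{\left(36864 + \left(100 + 8320\right)\right) \left(-35170\right) + 59743} = \frac{1}{\left(36864 + 8420\right) \left(-35170\right) + 59743} = \frac{1}{45284 \left(-35170\right) + 59743} = \frac{1}{-1592638280 + 59743} = \frac{1}{-1592578537} = - \frac{1}{1592578537}$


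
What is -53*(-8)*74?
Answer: 31376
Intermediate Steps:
-53*(-8)*74 = 424*74 = 31376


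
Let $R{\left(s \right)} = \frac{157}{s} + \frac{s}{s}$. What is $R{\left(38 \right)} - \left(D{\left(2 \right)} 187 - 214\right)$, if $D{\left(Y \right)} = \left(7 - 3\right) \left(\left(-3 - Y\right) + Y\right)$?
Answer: $\frac{93599}{38} \approx 2463.1$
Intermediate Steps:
$D{\left(Y \right)} = -12$ ($D{\left(Y \right)} = 4 \left(-3\right) = -12$)
$R{\left(s \right)} = 1 + \frac{157}{s}$ ($R{\left(s \right)} = \frac{157}{s} + 1 = 1 + \frac{157}{s}$)
$R{\left(38 \right)} - \left(D{\left(2 \right)} 187 - 214\right) = \frac{157 + 38}{38} - \left(\left(-12\right) 187 - 214\right) = \frac{1}{38} \cdot 195 - \left(-2244 - 214\right) = \frac{195}{38} - -2458 = \frac{195}{38} + 2458 = \frac{93599}{38}$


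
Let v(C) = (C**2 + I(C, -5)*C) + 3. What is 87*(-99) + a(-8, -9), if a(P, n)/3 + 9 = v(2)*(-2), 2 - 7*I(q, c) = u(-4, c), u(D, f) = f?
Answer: -8694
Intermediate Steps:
I(q, c) = 2/7 - c/7
v(C) = 3 + C + C**2 (v(C) = (C**2 + (2/7 - 1/7*(-5))*C) + 3 = (C**2 + (2/7 + 5/7)*C) + 3 = (C**2 + 1*C) + 3 = (C**2 + C) + 3 = (C + C**2) + 3 = 3 + C + C**2)
a(P, n) = -81 (a(P, n) = -27 + 3*((3 + 2 + 2**2)*(-2)) = -27 + 3*((3 + 2 + 4)*(-2)) = -27 + 3*(9*(-2)) = -27 + 3*(-18) = -27 - 54 = -81)
87*(-99) + a(-8, -9) = 87*(-99) - 81 = -8613 - 81 = -8694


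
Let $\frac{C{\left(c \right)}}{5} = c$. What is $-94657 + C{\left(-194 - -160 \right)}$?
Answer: $-94827$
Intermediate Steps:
$C{\left(c \right)} = 5 c$
$-94657 + C{\left(-194 - -160 \right)} = -94657 + 5 \left(-194 - -160\right) = -94657 + 5 \left(-194 + 160\right) = -94657 + 5 \left(-34\right) = -94657 - 170 = -94827$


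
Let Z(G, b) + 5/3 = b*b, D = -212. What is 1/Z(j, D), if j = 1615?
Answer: 3/134827 ≈ 2.2251e-5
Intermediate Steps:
Z(G, b) = -5/3 + b² (Z(G, b) = -5/3 + b*b = -5/3 + b²)
1/Z(j, D) = 1/(-5/3 + (-212)²) = 1/(-5/3 + 44944) = 1/(134827/3) = 3/134827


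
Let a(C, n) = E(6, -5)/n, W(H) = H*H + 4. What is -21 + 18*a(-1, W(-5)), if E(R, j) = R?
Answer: -501/29 ≈ -17.276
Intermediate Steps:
W(H) = 4 + H² (W(H) = H² + 4 = 4 + H²)
a(C, n) = 6/n
-21 + 18*a(-1, W(-5)) = -21 + 18*(6/(4 + (-5)²)) = -21 + 18*(6/(4 + 25)) = -21 + 18*(6/29) = -21 + 108/29 = -501/29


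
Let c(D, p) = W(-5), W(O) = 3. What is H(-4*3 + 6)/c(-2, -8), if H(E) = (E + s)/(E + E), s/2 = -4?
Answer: 7/18 ≈ 0.38889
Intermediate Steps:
s = -8 (s = 2*(-4) = -8)
c(D, p) = 3
H(E) = (-8 + E)/(2*E) (H(E) = (E - 8)/(E + E) = (-8 + E)/((2*E)) = (-8 + E)*(1/(2*E)) = (-8 + E)/(2*E))
H(-4*3 + 6)/c(-2, -8) = ((-8 + (-4*3 + 6))/(2*(-4*3 + 6)))/3 = ((-8 + (-12 + 6))/(2*(-12 + 6)))/3 = ((½)*(-8 - 6)/(-6))/3 = ((½)*(-⅙)*(-14))/3 = (⅓)*(7/6) = 7/18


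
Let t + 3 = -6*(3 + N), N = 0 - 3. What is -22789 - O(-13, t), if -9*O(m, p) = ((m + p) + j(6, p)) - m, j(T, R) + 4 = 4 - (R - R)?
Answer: -68368/3 ≈ -22789.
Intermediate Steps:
N = -3
t = -3 (t = -3 - 6*(3 - 3) = -3 - 6*0 = -3 + 0 = -3)
j(T, R) = 0 (j(T, R) = -4 + (4 - (R - R)) = -4 + (4 - 1*0) = -4 + (4 + 0) = -4 + 4 = 0)
O(m, p) = -p/9 (O(m, p) = -(((m + p) + 0) - m)/9 = -((m + p) - m)/9 = -p/9)
-22789 - O(-13, t) = -22789 - (-1)*(-3)/9 = -22789 - 1*1/3 = -22789 - 1/3 = -68368/3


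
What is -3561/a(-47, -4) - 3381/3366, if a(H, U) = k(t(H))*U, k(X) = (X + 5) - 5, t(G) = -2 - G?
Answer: 70233/3740 ≈ 18.779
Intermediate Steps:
k(X) = X (k(X) = (5 + X) - 5 = X)
a(H, U) = U*(-2 - H) (a(H, U) = (-2 - H)*U = U*(-2 - H))
-3561/a(-47, -4) - 3381/3366 = -3561*1/(4*(2 - 47)) - 3381/3366 = -3561/((-1*(-4)*(-45))) - 3381*1/3366 = -3561/(-180) - 1127/1122 = -3561*(-1/180) - 1127/1122 = 1187/60 - 1127/1122 = 70233/3740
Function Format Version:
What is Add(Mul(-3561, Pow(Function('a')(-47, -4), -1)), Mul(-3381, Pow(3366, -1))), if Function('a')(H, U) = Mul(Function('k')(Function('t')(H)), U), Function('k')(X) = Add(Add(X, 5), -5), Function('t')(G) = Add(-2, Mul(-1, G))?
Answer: Rational(70233, 3740) ≈ 18.779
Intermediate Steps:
Function('k')(X) = X (Function('k')(X) = Add(Add(5, X), -5) = X)
Function('a')(H, U) = Mul(U, Add(-2, Mul(-1, H))) (Function('a')(H, U) = Mul(Add(-2, Mul(-1, H)), U) = Mul(U, Add(-2, Mul(-1, H))))
Add(Mul(-3561, Pow(Function('a')(-47, -4), -1)), Mul(-3381, Pow(3366, -1))) = Add(Mul(-3561, Pow(Mul(-1, -4, Add(2, -47)), -1)), Mul(-3381, Pow(3366, -1))) = Add(Mul(-3561, Pow(Mul(-1, -4, -45), -1)), Mul(-3381, Rational(1, 3366))) = Add(Mul(-3561, Pow(-180, -1)), Rational(-1127, 1122)) = Add(Mul(-3561, Rational(-1, 180)), Rational(-1127, 1122)) = Add(Rational(1187, 60), Rational(-1127, 1122)) = Rational(70233, 3740)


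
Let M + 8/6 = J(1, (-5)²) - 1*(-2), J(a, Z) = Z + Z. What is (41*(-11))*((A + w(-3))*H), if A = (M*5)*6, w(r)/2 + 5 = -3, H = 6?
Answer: -4069824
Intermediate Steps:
w(r) = -16 (w(r) = -10 + 2*(-3) = -10 - 6 = -16)
J(a, Z) = 2*Z
M = 152/3 (M = -4/3 + (2*(-5)² - 1*(-2)) = -4/3 + (2*25 + 2) = -4/3 + (50 + 2) = -4/3 + 52 = 152/3 ≈ 50.667)
A = 1520 (A = ((152/3)*5)*6 = (760/3)*6 = 1520)
(41*(-11))*((A + w(-3))*H) = (41*(-11))*((1520 - 16)*6) = -678304*6 = -451*9024 = -4069824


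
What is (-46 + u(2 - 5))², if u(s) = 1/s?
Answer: 19321/9 ≈ 2146.8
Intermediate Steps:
u(s) = 1/s
(-46 + u(2 - 5))² = (-46 + 1/(2 - 5))² = (-46 + 1/(-3))² = (-46 - ⅓)² = (-139/3)² = 19321/9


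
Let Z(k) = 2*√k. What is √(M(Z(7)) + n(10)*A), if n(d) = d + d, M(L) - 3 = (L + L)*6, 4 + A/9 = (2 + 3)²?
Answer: √(3783 + 24*√7) ≈ 62.020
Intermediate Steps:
A = 189 (A = -36 + 9*(2 + 3)² = -36 + 9*5² = -36 + 9*25 = -36 + 225 = 189)
M(L) = 3 + 12*L (M(L) = 3 + (L + L)*6 = 3 + (2*L)*6 = 3 + 12*L)
n(d) = 2*d
√(M(Z(7)) + n(10)*A) = √((3 + 12*(2*√7)) + (2*10)*189) = √((3 + 24*√7) + 20*189) = √((3 + 24*√7) + 3780) = √(3783 + 24*√7)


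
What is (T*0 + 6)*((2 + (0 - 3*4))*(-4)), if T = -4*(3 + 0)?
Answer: 240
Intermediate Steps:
T = -12 (T = -4*3 = -12)
(T*0 + 6)*((2 + (0 - 3*4))*(-4)) = (-12*0 + 6)*((2 + (0 - 3*4))*(-4)) = (0 + 6)*((2 + (0 - 12))*(-4)) = 6*((2 - 12)*(-4)) = 6*(-10*(-4)) = 6*40 = 240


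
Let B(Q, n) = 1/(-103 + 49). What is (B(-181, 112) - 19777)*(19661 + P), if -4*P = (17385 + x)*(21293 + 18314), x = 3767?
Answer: 74551425077215/18 ≈ 4.1417e+12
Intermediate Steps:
B(Q, n) = -1/54 (B(Q, n) = 1/(-54) = -1/54)
P = -209441816 (P = -(17385 + 3767)*(21293 + 18314)/4 = -5288*39607 = -¼*837767264 = -209441816)
(B(-181, 112) - 19777)*(19661 + P) = (-1/54 - 19777)*(19661 - 209441816) = -1067959/54*(-209422155) = 74551425077215/18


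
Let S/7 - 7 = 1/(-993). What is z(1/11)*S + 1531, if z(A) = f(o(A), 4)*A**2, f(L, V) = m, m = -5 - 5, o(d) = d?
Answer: 183467743/120153 ≈ 1527.0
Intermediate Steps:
S = 48650/993 (S = 49 + 7/(-993) = 49 + 7*(-1/993) = 49 - 7/993 = 48650/993 ≈ 48.993)
m = -10
f(L, V) = -10
z(A) = -10*A**2
z(1/11)*S + 1531 = -10*(1/11)**2*(48650/993) + 1531 = -10*1/121*(48650/993) + 1531 = -10/121*48650/993 + 1531 = -486500/120153 + 1531 = 183467743/120153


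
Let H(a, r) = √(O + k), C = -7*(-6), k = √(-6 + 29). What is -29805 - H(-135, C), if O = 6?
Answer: -29805 - √(6 + √23) ≈ -29808.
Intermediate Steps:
k = √23 ≈ 4.7958
C = 42
H(a, r) = √(6 + √23)
-29805 - H(-135, C) = -29805 - √(6 + √23)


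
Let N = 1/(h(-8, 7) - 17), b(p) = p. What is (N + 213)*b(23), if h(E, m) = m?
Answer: 48967/10 ≈ 4896.7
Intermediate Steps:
N = -1/10 (N = 1/(7 - 17) = 1/(-10) = -1/10 ≈ -0.10000)
(N + 213)*b(23) = (-1/10 + 213)*23 = (2129/10)*23 = 48967/10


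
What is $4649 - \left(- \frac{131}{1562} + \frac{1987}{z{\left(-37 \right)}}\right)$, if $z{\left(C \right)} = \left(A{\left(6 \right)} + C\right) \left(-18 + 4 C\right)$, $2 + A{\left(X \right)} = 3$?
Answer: $\frac{21696912725}{4667256} \approx 4648.8$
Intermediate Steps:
$A{\left(X \right)} = 1$ ($A{\left(X \right)} = -2 + 3 = 1$)
$z{\left(C \right)} = \left(1 + C\right) \left(-18 + 4 C\right)$
$4649 - \left(- \frac{131}{1562} + \frac{1987}{z{\left(-37 \right)}}\right) = 4649 - \left(- \frac{131}{1562} + \frac{1987}{-18 - -518 + 4 \left(-37\right)^{2}}\right) = 4649 - \left(\left(-131\right) \frac{1}{1562} + \frac{1987}{-18 + 518 + 4 \cdot 1369}\right) = 4649 - \left(- \frac{131}{1562} + \frac{1987}{-18 + 518 + 5476}\right) = 4649 - \left(- \frac{131}{1562} + \frac{1987}{5976}\right) = 4649 - \frac{1160419}{4667256} = \frac{21696912725}{4667256}$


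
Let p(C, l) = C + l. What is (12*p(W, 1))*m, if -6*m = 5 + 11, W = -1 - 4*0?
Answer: 0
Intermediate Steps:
W = -1 (W = -1 + 0 = -1)
m = -8/3 (m = -(5 + 11)/6 = -⅙*16 = -8/3 ≈ -2.6667)
(12*p(W, 1))*m = (12*(-1 + 1))*(-8/3) = (12*0)*(-8/3) = 0*(-8/3) = 0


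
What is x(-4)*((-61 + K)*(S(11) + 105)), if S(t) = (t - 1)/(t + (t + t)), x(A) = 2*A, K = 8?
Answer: 1473400/33 ≈ 44649.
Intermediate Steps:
S(t) = (-1 + t)/(3*t) (S(t) = (-1 + t)/(t + 2*t) = (-1 + t)/((3*t)) = (-1 + t)*(1/(3*t)) = (-1 + t)/(3*t))
x(-4)*((-61 + K)*(S(11) + 105)) = (2*(-4))*((-61 + 8)*((1/3)*(-1 + 11)/11 + 105)) = -(-424)*((1/3)*(1/11)*10 + 105) = -(-424)*(10/33 + 105) = -(-424)*3475/33 = -8*(-184175/33) = 1473400/33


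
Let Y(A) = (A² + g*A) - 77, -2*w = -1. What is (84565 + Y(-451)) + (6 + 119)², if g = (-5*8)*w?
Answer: 312534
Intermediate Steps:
w = ½ (w = -½*(-1) = ½ ≈ 0.50000)
g = -20 (g = -5*8*(½) = -40*½ = -20)
Y(A) = -77 + A² - 20*A (Y(A) = (A² - 20*A) - 77 = -77 + A² - 20*A)
(84565 + Y(-451)) + (6 + 119)² = (84565 + (-77 + (-451)² - 20*(-451))) + (6 + 119)² = (84565 + (-77 + 203401 + 9020)) + 125² = (84565 + 212344) + 15625 = 296909 + 15625 = 312534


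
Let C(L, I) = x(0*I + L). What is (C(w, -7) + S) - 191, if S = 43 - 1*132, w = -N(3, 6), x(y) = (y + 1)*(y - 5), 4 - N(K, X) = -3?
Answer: -208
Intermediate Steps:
N(K, X) = 7 (N(K, X) = 4 - 1*(-3) = 4 + 3 = 7)
x(y) = (1 + y)*(-5 + y)
w = -7 (w = -1*7 = -7)
S = -89 (S = 43 - 132 = -89)
C(L, I) = -5 + L**2 - 4*L (C(L, I) = -5 + (0*I + L)**2 - 4*(0*I + L) = -5 + (0 + L)**2 - 4*(0 + L) = -5 + L**2 - 4*L)
(C(w, -7) + S) - 191 = ((-5 + (-7)**2 - 4*(-7)) - 89) - 191 = ((-5 + 49 + 28) - 89) - 191 = (72 - 89) - 191 = -17 - 191 = -208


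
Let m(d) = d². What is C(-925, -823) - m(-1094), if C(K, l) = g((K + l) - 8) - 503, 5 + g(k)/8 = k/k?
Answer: -1197371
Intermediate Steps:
g(k) = -32 (g(k) = -40 + 8*(k/k) = -40 + 8*1 = -40 + 8 = -32)
C(K, l) = -535 (C(K, l) = -32 - 503 = -535)
C(-925, -823) - m(-1094) = -535 - 1*(-1094)² = -535 - 1*1196836 = -535 - 1196836 = -1197371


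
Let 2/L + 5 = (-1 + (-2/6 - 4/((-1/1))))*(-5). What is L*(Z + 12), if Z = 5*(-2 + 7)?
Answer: -222/55 ≈ -4.0364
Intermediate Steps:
Z = 25 (Z = 5*5 = 25)
L = -6/55 (L = 2/(-5 + (-1 + (-2/6 - 4/((-1/1))))*(-5)) = 2/(-5 + (-1 + (-2*⅙ - 4/((-1*1))))*(-5)) = 2/(-5 + (-1 + (-⅓ - 4/(-1)))*(-5)) = 2/(-5 + (-1 + (-⅓ - 4*(-1)))*(-5)) = 2/(-5 + (-1 + (-⅓ + 4))*(-5)) = 2/(-5 + (-1 + 11/3)*(-5)) = 2/(-5 + (8/3)*(-5)) = 2/(-5 - 40/3) = 2/(-55/3) = 2*(-3/55) = -6/55 ≈ -0.10909)
L*(Z + 12) = -6*(25 + 12)/55 = -6/55*37 = -222/55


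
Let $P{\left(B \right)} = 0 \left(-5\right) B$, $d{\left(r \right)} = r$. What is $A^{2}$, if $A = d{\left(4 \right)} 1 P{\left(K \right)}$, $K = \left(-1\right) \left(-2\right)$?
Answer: $0$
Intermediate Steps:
$K = 2$
$P{\left(B \right)} = 0$ ($P{\left(B \right)} = 0 B = 0$)
$A = 0$ ($A = 4 \cdot 1 \cdot 0 = 4 \cdot 0 = 0$)
$A^{2} = 0^{2} = 0$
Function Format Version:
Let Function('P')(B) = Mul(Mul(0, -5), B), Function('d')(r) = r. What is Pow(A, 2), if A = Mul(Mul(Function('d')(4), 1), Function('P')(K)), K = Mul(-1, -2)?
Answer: 0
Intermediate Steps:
K = 2
Function('P')(B) = 0 (Function('P')(B) = Mul(0, B) = 0)
A = 0 (A = Mul(Mul(4, 1), 0) = Mul(4, 0) = 0)
Pow(A, 2) = Pow(0, 2) = 0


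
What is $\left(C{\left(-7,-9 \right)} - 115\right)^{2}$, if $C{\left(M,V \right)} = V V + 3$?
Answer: $961$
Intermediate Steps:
$C{\left(M,V \right)} = 3 + V^{2}$ ($C{\left(M,V \right)} = V^{2} + 3 = 3 + V^{2}$)
$\left(C{\left(-7,-9 \right)} - 115\right)^{2} = \left(\left(3 + \left(-9\right)^{2}\right) - 115\right)^{2} = \left(\left(3 + 81\right) - 115\right)^{2} = \left(84 - 115\right)^{2} = \left(-31\right)^{2} = 961$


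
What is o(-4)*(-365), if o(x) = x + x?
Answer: 2920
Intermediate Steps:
o(x) = 2*x
o(-4)*(-365) = (2*(-4))*(-365) = -8*(-365) = 2920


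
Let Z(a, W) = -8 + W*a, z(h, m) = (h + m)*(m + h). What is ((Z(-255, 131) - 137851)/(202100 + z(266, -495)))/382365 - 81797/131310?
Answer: -58971301394107/94667282566290 ≈ -0.62293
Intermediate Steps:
z(h, m) = (h + m)**2 (z(h, m) = (h + m)*(h + m) = (h + m)**2)
((Z(-255, 131) - 137851)/(202100 + z(266, -495)))/382365 - 81797/131310 = (((-8 + 131*(-255)) - 137851)/(202100 + (266 - 495)**2))/382365 - 81797/131310 = (((-8 - 33405) - 137851)/(202100 + (-229)**2))*(1/382365) - 81797*1/131310 = ((-33413 - 137851)/(202100 + 52441))*(1/382365) - 81797/131310 = -171264/254541*(1/382365) - 81797/131310 = -171264*1/254541*(1/382365) - 81797/131310 = -57088/84847*1/382365 - 81797/131310 = -57088/32442523155 - 81797/131310 = -58971301394107/94667282566290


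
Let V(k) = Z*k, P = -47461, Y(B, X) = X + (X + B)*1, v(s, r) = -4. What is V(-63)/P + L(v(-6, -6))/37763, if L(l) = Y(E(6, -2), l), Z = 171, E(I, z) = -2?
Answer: 406346189/1792269743 ≈ 0.22672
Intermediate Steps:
Y(B, X) = B + 2*X (Y(B, X) = X + (B + X)*1 = X + (B + X) = B + 2*X)
V(k) = 171*k
L(l) = -2 + 2*l
V(-63)/P + L(v(-6, -6))/37763 = (171*(-63))/(-47461) + (-2 + 2*(-4))/37763 = -10773*(-1/47461) + (-2 - 8)*(1/37763) = 10773/47461 - 10*1/37763 = 10773/47461 - 10/37763 = 406346189/1792269743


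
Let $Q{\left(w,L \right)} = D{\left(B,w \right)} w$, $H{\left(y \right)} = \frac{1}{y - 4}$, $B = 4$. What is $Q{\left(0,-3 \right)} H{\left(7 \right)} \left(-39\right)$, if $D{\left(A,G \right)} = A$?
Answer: $0$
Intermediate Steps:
$H{\left(y \right)} = \frac{1}{-4 + y}$
$Q{\left(w,L \right)} = 4 w$
$Q{\left(0,-3 \right)} H{\left(7 \right)} \left(-39\right) = \frac{4 \cdot 0}{-4 + 7} \left(-39\right) = \frac{0}{3} \left(-39\right) = 0 \cdot \frac{1}{3} \left(-39\right) = 0 \left(-39\right) = 0$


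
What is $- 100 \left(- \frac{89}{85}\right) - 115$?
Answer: $- \frac{175}{17} \approx -10.294$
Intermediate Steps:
$- 100 \left(- \frac{89}{85}\right) - 115 = - 100 \left(\left(-89\right) \frac{1}{85}\right) - 115 = \left(-100\right) \left(- \frac{89}{85}\right) - 115 = \frac{1780}{17} - 115 = - \frac{175}{17}$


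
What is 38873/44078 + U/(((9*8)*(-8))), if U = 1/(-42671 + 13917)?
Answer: 321913243735/365016617856 ≈ 0.88191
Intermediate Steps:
U = -1/28754 (U = 1/(-28754) = -1/28754 ≈ -3.4778e-5)
38873/44078 + U/(((9*8)*(-8))) = 38873/44078 - 1/(28754*((9*8)*(-8))) = 38873*(1/44078) - 1/(28754*(72*(-8))) = 38873/44078 - 1/28754/(-576) = 38873/44078 - 1/28754*(-1/576) = 38873/44078 + 1/16562304 = 321913243735/365016617856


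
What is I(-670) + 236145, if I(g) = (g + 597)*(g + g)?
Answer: 333965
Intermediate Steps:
I(g) = 2*g*(597 + g) (I(g) = (597 + g)*(2*g) = 2*g*(597 + g))
I(-670) + 236145 = 2*(-670)*(597 - 670) + 236145 = 2*(-670)*(-73) + 236145 = 97820 + 236145 = 333965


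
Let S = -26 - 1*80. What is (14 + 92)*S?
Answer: -11236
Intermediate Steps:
S = -106 (S = -26 - 80 = -106)
(14 + 92)*S = (14 + 92)*(-106) = 106*(-106) = -11236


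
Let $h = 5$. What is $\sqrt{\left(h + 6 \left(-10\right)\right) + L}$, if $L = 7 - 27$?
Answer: $5 i \sqrt{3} \approx 8.6602 i$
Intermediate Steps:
$L = -20$ ($L = 7 - 27 = -20$)
$\sqrt{\left(h + 6 \left(-10\right)\right) + L} = \sqrt{\left(5 + 6 \left(-10\right)\right) - 20} = \sqrt{\left(5 - 60\right) - 20} = \sqrt{-55 - 20} = \sqrt{-75} = 5 i \sqrt{3}$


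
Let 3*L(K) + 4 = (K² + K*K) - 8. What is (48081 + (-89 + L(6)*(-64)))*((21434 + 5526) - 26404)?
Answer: 25971872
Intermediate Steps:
L(K) = -4 + 2*K²/3 (L(K) = -4/3 + ((K² + K*K) - 8)/3 = -4/3 + ((K² + K²) - 8)/3 = -4/3 + (2*K² - 8)/3 = -4/3 + (-8 + 2*K²)/3 = -4/3 + (-8/3 + 2*K²/3) = -4 + 2*K²/3)
(48081 + (-89 + L(6)*(-64)))*((21434 + 5526) - 26404) = (48081 + (-89 + (-4 + (⅔)*6²)*(-64)))*((21434 + 5526) - 26404) = (48081 + (-89 + (-4 + (⅔)*36)*(-64)))*(26960 - 26404) = (48081 + (-89 + (-4 + 24)*(-64)))*556 = (48081 + (-89 + 20*(-64)))*556 = (48081 + (-89 - 1280))*556 = (48081 - 1369)*556 = 46712*556 = 25971872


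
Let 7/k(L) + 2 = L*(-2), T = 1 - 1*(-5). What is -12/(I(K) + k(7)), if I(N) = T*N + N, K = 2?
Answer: -192/217 ≈ -0.88479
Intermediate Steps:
T = 6 (T = 1 + 5 = 6)
I(N) = 7*N (I(N) = 6*N + N = 7*N)
k(L) = 7/(-2 - 2*L) (k(L) = 7/(-2 + L*(-2)) = 7/(-2 - 2*L))
-12/(I(K) + k(7)) = -12/(7*2 - 7/(2 + 2*7)) = -12/(14 - 7/(2 + 14)) = -12/(14 - 7/16) = -12/217/16 = -12*16/217 = -192/217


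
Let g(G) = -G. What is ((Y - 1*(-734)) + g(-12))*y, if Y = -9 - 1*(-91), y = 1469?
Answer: 1216332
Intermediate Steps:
Y = 82 (Y = -9 + 91 = 82)
((Y - 1*(-734)) + g(-12))*y = ((82 - 1*(-734)) - 1*(-12))*1469 = ((82 + 734) + 12)*1469 = (816 + 12)*1469 = 828*1469 = 1216332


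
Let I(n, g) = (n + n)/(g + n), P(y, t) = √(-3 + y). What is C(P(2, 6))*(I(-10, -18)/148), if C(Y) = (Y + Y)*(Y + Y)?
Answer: -5/259 ≈ -0.019305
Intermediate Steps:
I(n, g) = 2*n/(g + n) (I(n, g) = (2*n)/(g + n) = 2*n/(g + n))
C(Y) = 4*Y² (C(Y) = (2*Y)*(2*Y) = 4*Y²)
C(P(2, 6))*(I(-10, -18)/148) = (4*(√(-3 + 2))²)*((2*(-10)/(-18 - 10))/148) = (4*(√(-1))²)*((2*(-10)/(-28))*(1/148)) = (4*I²)*((2*(-10)*(-1/28))*(1/148)) = (4*(-1))*((5/7)*(1/148)) = -4*5/1036 = -5/259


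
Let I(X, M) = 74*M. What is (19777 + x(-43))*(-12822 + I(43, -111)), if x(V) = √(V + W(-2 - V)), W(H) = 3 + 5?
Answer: -416028972 - 21036*I*√35 ≈ -4.1603e+8 - 1.2445e+5*I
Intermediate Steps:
W(H) = 8
x(V) = √(8 + V) (x(V) = √(V + 8) = √(8 + V))
(19777 + x(-43))*(-12822 + I(43, -111)) = (19777 + √(8 - 43))*(-12822 + 74*(-111)) = (19777 + √(-35))*(-12822 - 8214) = (19777 + I*√35)*(-21036) = -416028972 - 21036*I*√35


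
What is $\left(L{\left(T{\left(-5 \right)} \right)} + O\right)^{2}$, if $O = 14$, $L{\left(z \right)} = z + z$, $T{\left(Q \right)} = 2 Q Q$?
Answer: $12996$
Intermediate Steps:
$T{\left(Q \right)} = 2 Q^{2}$
$L{\left(z \right)} = 2 z$
$\left(L{\left(T{\left(-5 \right)} \right)} + O\right)^{2} = \left(2 \cdot 2 \left(-5\right)^{2} + 14\right)^{2} = \left(2 \cdot 2 \cdot 25 + 14\right)^{2} = \left(2 \cdot 50 + 14\right)^{2} = \left(100 + 14\right)^{2} = 114^{2} = 12996$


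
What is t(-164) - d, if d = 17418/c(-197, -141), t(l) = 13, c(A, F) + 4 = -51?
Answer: 18133/55 ≈ 329.69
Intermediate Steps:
c(A, F) = -55 (c(A, F) = -4 - 51 = -55)
d = -17418/55 (d = 17418/(-55) = 17418*(-1/55) = -17418/55 ≈ -316.69)
t(-164) - d = 13 - 1*(-17418/55) = 13 + 17418/55 = 18133/55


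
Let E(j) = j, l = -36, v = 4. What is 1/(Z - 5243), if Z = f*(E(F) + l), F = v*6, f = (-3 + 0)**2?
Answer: -1/5351 ≈ -0.00018688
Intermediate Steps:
f = 9 (f = (-3)**2 = 9)
F = 24 (F = 4*6 = 24)
Z = -108 (Z = 9*(24 - 36) = 9*(-12) = -108)
1/(Z - 5243) = 1/(-108 - 5243) = 1/(-5351) = -1/5351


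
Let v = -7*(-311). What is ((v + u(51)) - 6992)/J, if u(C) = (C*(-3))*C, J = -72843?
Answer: 4206/24281 ≈ 0.17322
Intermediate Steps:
v = 2177
u(C) = -3*C**2 (u(C) = (-3*C)*C = -3*C**2)
((v + u(51)) - 6992)/J = ((2177 - 3*51**2) - 6992)/(-72843) = ((2177 - 3*2601) - 6992)*(-1/72843) = ((2177 - 7803) - 6992)*(-1/72843) = (-5626 - 6992)*(-1/72843) = -12618*(-1/72843) = 4206/24281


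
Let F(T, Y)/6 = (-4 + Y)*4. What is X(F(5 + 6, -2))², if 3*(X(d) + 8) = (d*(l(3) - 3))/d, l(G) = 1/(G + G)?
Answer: 25921/324 ≈ 80.003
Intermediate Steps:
F(T, Y) = -96 + 24*Y (F(T, Y) = 6*((-4 + Y)*4) = 6*(-16 + 4*Y) = -96 + 24*Y)
l(G) = 1/(2*G)
X(d) = -161/18 (X(d) = -8 + ((d*((½)/3 - 3))/d)/3 = -8 + ((d*((½)*(⅓) - 3))/d)/3 = -8 + ((d*(⅙ - 3))/d)/3 = -8 + ((d*(-17/6))/d)/3 = -8 + ((-17*d/6)/d)/3 = -8 + (⅓)*(-17/6) = -8 - 17/18 = -161/18)
X(F(5 + 6, -2))² = (-161/18)² = 25921/324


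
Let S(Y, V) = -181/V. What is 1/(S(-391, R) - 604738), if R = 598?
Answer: -598/361633505 ≈ -1.6536e-6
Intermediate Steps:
1/(S(-391, R) - 604738) = 1/(-181/598 - 604738) = 1/(-361633505/598) = -598/361633505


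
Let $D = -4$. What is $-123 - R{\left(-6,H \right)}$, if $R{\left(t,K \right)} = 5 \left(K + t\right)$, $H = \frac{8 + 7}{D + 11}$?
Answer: $- \frac{726}{7} \approx -103.71$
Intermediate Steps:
$H = \frac{15}{7}$ ($H = \frac{8 + 7}{-4 + 11} = \frac{15}{7} \approx 2.1429$)
$R{\left(t,K \right)} = 5 K + 5 t$
$-123 - R{\left(-6,H \right)} = -123 - \left(5 \cdot \frac{15}{7} + 5 \left(-6\right)\right) = -123 - \left(\frac{75}{7} - 30\right) = -123 - - \frac{135}{7} = -123 + \frac{135}{7} = - \frac{726}{7}$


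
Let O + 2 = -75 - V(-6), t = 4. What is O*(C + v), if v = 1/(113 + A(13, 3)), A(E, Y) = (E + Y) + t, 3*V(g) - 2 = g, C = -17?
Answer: 513020/399 ≈ 1285.8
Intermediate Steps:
V(g) = 2/3 + g/3
A(E, Y) = 4 + E + Y (A(E, Y) = (E + Y) + 4 = 4 + E + Y)
O = -227/3 (O = -2 + (-75 - (2/3 + (1/3)*(-6))) = -2 + (-75 - (2/3 - 2)) = -2 + (-75 - 1*(-4/3)) = -2 + (-75 + 4/3) = -2 - 221/3 = -227/3 ≈ -75.667)
v = 1/133 (v = 1/(113 + (4 + 13 + 3)) = 1/(113 + 20) = 1/133 ≈ 0.0075188)
O*(C + v) = -227*(-17 + 1/133)/3 = -227/3*(-2260/133) = 513020/399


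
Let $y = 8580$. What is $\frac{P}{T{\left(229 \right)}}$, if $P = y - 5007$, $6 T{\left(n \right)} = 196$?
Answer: $\frac{10719}{98} \approx 109.38$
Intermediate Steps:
$T{\left(n \right)} = \frac{98}{3}$ ($T{\left(n \right)} = \frac{1}{6} \cdot 196 = \frac{98}{3}$)
$P = 3573$ ($P = 8580 - 5007 = 3573$)
$\frac{P}{T{\left(229 \right)}} = \frac{3573}{\frac{98}{3}} = 3573 \cdot \frac{3}{98} = \frac{10719}{98}$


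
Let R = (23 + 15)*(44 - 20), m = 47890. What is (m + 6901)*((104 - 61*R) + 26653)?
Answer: -1582090125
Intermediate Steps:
R = 912 (R = 38*24 = 912)
(m + 6901)*((104 - 61*R) + 26653) = (47890 + 6901)*((104 - 61*912) + 26653) = 54791*((104 - 55632) + 26653) = 54791*(-55528 + 26653) = 54791*(-28875) = -1582090125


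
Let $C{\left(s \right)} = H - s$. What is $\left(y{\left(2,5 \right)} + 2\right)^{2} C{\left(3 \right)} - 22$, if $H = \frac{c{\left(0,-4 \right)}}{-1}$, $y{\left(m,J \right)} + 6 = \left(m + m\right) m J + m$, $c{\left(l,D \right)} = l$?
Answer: $-4354$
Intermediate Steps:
$y{\left(m,J \right)} = -6 + m + 2 J m^{2}$ ($y{\left(m,J \right)} = -6 + \left(\left(m + m\right) m J + m\right) = -6 + \left(2 m m J + m\right) = -6 + \left(2 m^{2} J + m\right) = -6 + \left(2 J m^{2} + m\right) = -6 + \left(m + 2 J m^{2}\right) = -6 + m + 2 J m^{2}$)
$H = 0$ ($H = \frac{0}{-1} = 0 \left(-1\right) = 0$)
$C{\left(s \right)} = - s$ ($C{\left(s \right)} = 0 - s = - s$)
$\left(y{\left(2,5 \right)} + 2\right)^{2} C{\left(3 \right)} - 22 = \left(\left(-6 + 2 + 2 \cdot 5 \cdot 2^{2}\right) + 2\right)^{2} \left(\left(-1\right) 3\right) - 22 = \left(\left(-6 + 2 + 2 \cdot 5 \cdot 4\right) + 2\right)^{2} \left(-3\right) - 22 = \left(\left(-6 + 2 + 40\right) + 2\right)^{2} \left(-3\right) - 22 = \left(36 + 2\right)^{2} \left(-3\right) - 22 = 38^{2} \left(-3\right) - 22 = 1444 \left(-3\right) - 22 = -4332 - 22 = -4354$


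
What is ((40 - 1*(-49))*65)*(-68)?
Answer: -393380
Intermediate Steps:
((40 - 1*(-49))*65)*(-68) = ((40 + 49)*65)*(-68) = (89*65)*(-68) = 5785*(-68) = -393380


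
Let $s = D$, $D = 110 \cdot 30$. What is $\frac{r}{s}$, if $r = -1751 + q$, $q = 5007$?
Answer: $\frac{74}{75} \approx 0.98667$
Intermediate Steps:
$D = 3300$
$r = 3256$ ($r = -1751 + 5007 = 3256$)
$s = 3300$
$\frac{r}{s} = \frac{3256}{3300} = 3256 \cdot \frac{1}{3300} = \frac{74}{75}$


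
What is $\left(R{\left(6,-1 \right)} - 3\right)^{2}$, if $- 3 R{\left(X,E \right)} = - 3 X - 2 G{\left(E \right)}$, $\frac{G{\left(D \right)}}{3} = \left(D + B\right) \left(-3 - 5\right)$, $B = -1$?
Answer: $1225$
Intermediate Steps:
$G{\left(D \right)} = 24 - 24 D$ ($G{\left(D \right)} = 3 \left(D - 1\right) \left(-3 - 5\right) = 3 \left(-1 + D\right) \left(-8\right) = 3 \left(8 - 8 D\right) = 24 - 24 D$)
$R{\left(X,E \right)} = 16 + X - 16 E$ ($R{\left(X,E \right)} = - \frac{- 3 X - 2 \left(24 - 24 E\right)}{3} = - \frac{- 3 X + \left(-48 + 48 E\right)}{3} = - \frac{-48 - 3 X + 48 E}{3} = 16 + X - 16 E$)
$\left(R{\left(6,-1 \right)} - 3\right)^{2} = \left(\left(16 + 6 - -16\right) - 3\right)^{2} = \left(\left(16 + 6 + 16\right) - 3\right)^{2} = \left(38 - 3\right)^{2} = 35^{2} = 1225$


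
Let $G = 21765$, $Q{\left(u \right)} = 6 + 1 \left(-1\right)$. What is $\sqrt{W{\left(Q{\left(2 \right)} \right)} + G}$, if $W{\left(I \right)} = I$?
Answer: $\sqrt{21770} \approx 147.55$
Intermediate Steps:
$Q{\left(u \right)} = 5$ ($Q{\left(u \right)} = 6 - 1 = 5$)
$\sqrt{W{\left(Q{\left(2 \right)} \right)} + G} = \sqrt{5 + 21765} = \sqrt{21770}$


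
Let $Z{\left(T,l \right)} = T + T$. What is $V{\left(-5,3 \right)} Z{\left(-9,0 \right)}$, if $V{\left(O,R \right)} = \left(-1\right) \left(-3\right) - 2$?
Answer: $-18$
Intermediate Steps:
$Z{\left(T,l \right)} = 2 T$
$V{\left(O,R \right)} = 1$ ($V{\left(O,R \right)} = 3 - 2 = 1$)
$V{\left(-5,3 \right)} Z{\left(-9,0 \right)} = 1 \cdot 2 \left(-9\right) = 1 \left(-18\right) = -18$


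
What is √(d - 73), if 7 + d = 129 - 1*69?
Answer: 2*I*√5 ≈ 4.4721*I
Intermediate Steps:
d = 53 (d = -7 + (129 - 1*69) = -7 + (129 - 69) = -7 + 60 = 53)
√(d - 73) = √(53 - 73) = √(-20) = 2*I*√5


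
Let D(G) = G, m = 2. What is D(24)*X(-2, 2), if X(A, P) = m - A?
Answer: 96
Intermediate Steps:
X(A, P) = 2 - A
D(24)*X(-2, 2) = 24*(2 - 1*(-2)) = 24*(2 + 2) = 24*4 = 96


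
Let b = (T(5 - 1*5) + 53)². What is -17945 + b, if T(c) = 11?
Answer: -13849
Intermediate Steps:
b = 4096 (b = (11 + 53)² = 64² = 4096)
-17945 + b = -17945 + 4096 = -13849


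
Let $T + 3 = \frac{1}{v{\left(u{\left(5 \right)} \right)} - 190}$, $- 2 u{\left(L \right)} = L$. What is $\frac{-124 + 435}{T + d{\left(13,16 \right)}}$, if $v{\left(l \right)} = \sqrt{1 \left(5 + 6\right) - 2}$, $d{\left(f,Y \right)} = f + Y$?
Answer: $\frac{58157}{4861} \approx 11.964$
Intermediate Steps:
$d{\left(f,Y \right)} = Y + f$
$u{\left(L \right)} = - \frac{L}{2}$
$v{\left(l \right)} = 3$ ($v{\left(l \right)} = \sqrt{1 \cdot 11 - 2} = \sqrt{11 - 2} = \sqrt{9} = 3$)
$T = - \frac{562}{187}$ ($T = -3 + \frac{1}{3 - 190} = -3 + \frac{1}{-187} = -3 - \frac{1}{187} = - \frac{562}{187} \approx -3.0053$)
$\frac{-124 + 435}{T + d{\left(13,16 \right)}} = \frac{-124 + 435}{- \frac{562}{187} + \left(16 + 13\right)} = \frac{311}{- \frac{562}{187} + 29} = \frac{311}{\frac{4861}{187}} = 311 \cdot \frac{187}{4861} = \frac{58157}{4861}$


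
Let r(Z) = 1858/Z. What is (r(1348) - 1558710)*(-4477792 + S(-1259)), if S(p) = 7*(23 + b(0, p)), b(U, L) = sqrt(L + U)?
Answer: 4704063057871541/674 - 7353987277*I*sqrt(1259)/674 ≈ 6.9793e+12 - 3.8715e+8*I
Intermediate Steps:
S(p) = 161 + 7*sqrt(p) (S(p) = 7*(23 + sqrt(p + 0)) = 7*(23 + sqrt(p)) = 161 + 7*sqrt(p))
(r(1348) - 1558710)*(-4477792 + S(-1259)) = (1858/1348 - 1558710)*(-4477792 + (161 + 7*sqrt(-1259))) = (1858*(1/1348) - 1558710)*(-4477792 + (161 + 7*(I*sqrt(1259)))) = (929/674 - 1558710)*(-4477792 + (161 + 7*I*sqrt(1259))) = -1050569611*(-4477631 + 7*I*sqrt(1259))/674 = 4704063057871541/674 - 7353987277*I*sqrt(1259)/674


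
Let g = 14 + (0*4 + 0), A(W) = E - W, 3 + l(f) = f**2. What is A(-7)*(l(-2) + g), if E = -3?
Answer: 60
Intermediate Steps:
l(f) = -3 + f**2
A(W) = -3 - W
g = 14 (g = 14 + (0 + 0) = 14 + 0 = 14)
A(-7)*(l(-2) + g) = (-3 - 1*(-7))*((-3 + (-2)**2) + 14) = (-3 + 7)*((-3 + 4) + 14) = 4*(1 + 14) = 4*15 = 60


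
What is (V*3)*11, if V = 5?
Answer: 165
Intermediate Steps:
(V*3)*11 = (5*3)*11 = 15*11 = 165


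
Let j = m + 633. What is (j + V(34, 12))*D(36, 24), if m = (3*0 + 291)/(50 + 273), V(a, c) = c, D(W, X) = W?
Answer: 7510536/323 ≈ 23252.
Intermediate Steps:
m = 291/323 (m = (0 + 291)/323 = 291*(1/323) = 291/323 ≈ 0.90093)
j = 204750/323 (j = 291/323 + 633 = 204750/323 ≈ 633.90)
(j + V(34, 12))*D(36, 24) = (204750/323 + 12)*36 = (208626/323)*36 = 7510536/323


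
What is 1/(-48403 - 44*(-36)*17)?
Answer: -1/21475 ≈ -4.6566e-5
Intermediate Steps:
1/(-48403 - 44*(-36)*17) = 1/(-48403 + 1584*17) = 1/(-48403 + 26928) = 1/(-21475) = -1/21475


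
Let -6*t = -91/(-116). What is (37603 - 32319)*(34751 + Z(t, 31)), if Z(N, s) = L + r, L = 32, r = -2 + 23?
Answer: 183904336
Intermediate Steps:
r = 21
t = -91/696 (t = -(-91)/(6*(-116)) = -(-91)*(-1)/(6*116) = -⅙*91/116 = -91/696 ≈ -0.13075)
Z(N, s) = 53 (Z(N, s) = 32 + 21 = 53)
(37603 - 32319)*(34751 + Z(t, 31)) = (37603 - 32319)*(34751 + 53) = 5284*34804 = 183904336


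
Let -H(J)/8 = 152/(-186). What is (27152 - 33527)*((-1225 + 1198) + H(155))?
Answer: 4043875/31 ≈ 1.3045e+5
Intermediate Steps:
H(J) = 608/93 (H(J) = -1216/(-186) = -1216*(-1)/186 = -8*(-76/93) = 608/93)
(27152 - 33527)*((-1225 + 1198) + H(155)) = (27152 - 33527)*((-1225 + 1198) + 608/93) = -6375*(-27 + 608/93) = -6375*(-1903/93) = 4043875/31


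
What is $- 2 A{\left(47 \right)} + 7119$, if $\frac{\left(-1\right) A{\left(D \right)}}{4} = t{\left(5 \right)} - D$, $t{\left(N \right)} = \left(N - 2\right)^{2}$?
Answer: $6815$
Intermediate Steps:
$t{\left(N \right)} = \left(-2 + N\right)^{2}$
$A{\left(D \right)} = -36 + 4 D$ ($A{\left(D \right)} = - 4 \left(\left(-2 + 5\right)^{2} - D\right) = - 4 \left(3^{2} - D\right) = - 4 \left(9 - D\right) = -36 + 4 D$)
$- 2 A{\left(47 \right)} + 7119 = - 2 \left(-36 + 4 \cdot 47\right) + 7119 = - 2 \left(-36 + 188\right) + 7119 = \left(-2\right) 152 + 7119 = -304 + 7119 = 6815$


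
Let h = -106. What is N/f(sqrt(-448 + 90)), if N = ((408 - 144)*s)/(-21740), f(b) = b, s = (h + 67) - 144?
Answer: -6039*I*sqrt(358)/972865 ≈ -0.11745*I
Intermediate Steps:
s = -183 (s = (-106 + 67) - 144 = -39 - 144 = -183)
N = 12078/5435 (N = ((408 - 144)*(-183))/(-21740) = (264*(-183))*(-1/21740) = -48312*(-1/21740) = 12078/5435 ≈ 2.2223)
N/f(sqrt(-448 + 90)) = 12078/(5435*(sqrt(-448 + 90))) = 12078/(5435*(sqrt(-358))) = 12078/(5435*((I*sqrt(358)))) = 12078*(-I*sqrt(358)/358)/5435 = -6039*I*sqrt(358)/972865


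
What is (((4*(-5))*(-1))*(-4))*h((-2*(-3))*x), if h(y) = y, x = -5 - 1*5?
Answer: 4800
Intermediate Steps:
x = -10 (x = -5 - 5 = -10)
(((4*(-5))*(-1))*(-4))*h((-2*(-3))*x) = (((4*(-5))*(-1))*(-4))*(-2*(-3)*(-10)) = (-20*(-1)*(-4))*(6*(-10)) = (20*(-4))*(-60) = -80*(-60) = 4800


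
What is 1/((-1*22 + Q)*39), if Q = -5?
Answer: -1/1053 ≈ -0.00094967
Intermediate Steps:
1/((-1*22 + Q)*39) = 1/((-1*22 - 5)*39) = 1/((-22 - 5)*39) = 1/(-27*39) = 1/(-1053) = -1/1053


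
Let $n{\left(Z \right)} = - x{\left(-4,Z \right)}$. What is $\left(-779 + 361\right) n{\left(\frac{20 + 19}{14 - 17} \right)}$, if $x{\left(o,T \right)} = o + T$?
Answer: $-7106$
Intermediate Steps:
$x{\left(o,T \right)} = T + o$
$n{\left(Z \right)} = 4 - Z$ ($n{\left(Z \right)} = - (Z - 4) = - (-4 + Z) = 4 - Z$)
$\left(-779 + 361\right) n{\left(\frac{20 + 19}{14 - 17} \right)} = \left(-779 + 361\right) \left(4 - \frac{20 + 19}{14 - 17}\right) = - 418 \left(4 - \frac{39}{-3}\right) = - 418 \left(4 - 39 \left(- \frac{1}{3}\right)\right) = - 418 \left(4 - -13\right) = - 418 \left(4 + 13\right) = \left(-418\right) 17 = -7106$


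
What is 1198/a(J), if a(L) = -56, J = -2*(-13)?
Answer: -599/28 ≈ -21.393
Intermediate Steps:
J = 26
1198/a(J) = 1198/(-56) = 1198*(-1/56) = -599/28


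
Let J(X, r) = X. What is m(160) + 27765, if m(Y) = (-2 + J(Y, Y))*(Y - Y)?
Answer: 27765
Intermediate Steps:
m(Y) = 0 (m(Y) = (-2 + Y)*(Y - Y) = (-2 + Y)*0 = 0)
m(160) + 27765 = 0 + 27765 = 27765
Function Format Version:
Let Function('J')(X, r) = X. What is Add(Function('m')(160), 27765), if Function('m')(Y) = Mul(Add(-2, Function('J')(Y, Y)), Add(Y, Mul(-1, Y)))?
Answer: 27765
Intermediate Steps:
Function('m')(Y) = 0 (Function('m')(Y) = Mul(Add(-2, Y), Add(Y, Mul(-1, Y))) = Mul(Add(-2, Y), 0) = 0)
Add(Function('m')(160), 27765) = Add(0, 27765) = 27765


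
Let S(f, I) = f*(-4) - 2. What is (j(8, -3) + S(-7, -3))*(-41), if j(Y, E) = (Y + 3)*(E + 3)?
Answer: -1066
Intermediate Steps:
S(f, I) = -2 - 4*f (S(f, I) = -4*f - 2 = -2 - 4*f)
j(Y, E) = (3 + E)*(3 + Y) (j(Y, E) = (3 + Y)*(3 + E) = (3 + E)*(3 + Y))
(j(8, -3) + S(-7, -3))*(-41) = ((9 + 3*(-3) + 3*8 - 3*8) + (-2 - 4*(-7)))*(-41) = ((9 - 9 + 24 - 24) + (-2 + 28))*(-41) = (0 + 26)*(-41) = 26*(-41) = -1066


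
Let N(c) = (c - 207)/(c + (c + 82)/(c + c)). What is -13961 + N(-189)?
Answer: -90523477/6485 ≈ -13959.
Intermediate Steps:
N(c) = (-207 + c)/(c + (82 + c)/(2*c)) (N(c) = (-207 + c)/(c + (82 + c)/((2*c))) = (-207 + c)/(c + (82 + c)*(1/(2*c))) = (-207 + c)/(c + (82 + c)/(2*c)))
-13961 + N(-189) = -13961 + 2*(-189)*(-207 - 189)/(82 - 189 + 2*(-189)²) = -13961 + 2*(-189)*(-396)/(82 - 189 + 2*35721) = -13961 + 2*(-189)*(-396)/(82 - 189 + 71442) = -13961 + 2*(-189)*(-396)/71335 = -13961 + 2*(-189)*(1/71335)*(-396) = -13961 + 13608/6485 = -90523477/6485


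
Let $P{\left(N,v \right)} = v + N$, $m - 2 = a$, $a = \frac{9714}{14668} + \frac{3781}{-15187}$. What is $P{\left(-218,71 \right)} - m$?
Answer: $- \frac{16641870647}{111381458} \approx -149.41$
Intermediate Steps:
$a = \frac{46033405}{111381458}$ ($a = 9714 \cdot \frac{1}{14668} + 3781 \left(- \frac{1}{15187}\right) = \frac{4857}{7334} - \frac{3781}{15187} = \frac{46033405}{111381458} \approx 0.41329$)
$m = \frac{268796321}{111381458}$ ($m = 2 + \frac{46033405}{111381458} = \frac{268796321}{111381458} \approx 2.4133$)
$P{\left(N,v \right)} = N + v$
$P{\left(-218,71 \right)} - m = \left(-218 + 71\right) - \frac{268796321}{111381458} = -147 - \frac{268796321}{111381458} = - \frac{16641870647}{111381458}$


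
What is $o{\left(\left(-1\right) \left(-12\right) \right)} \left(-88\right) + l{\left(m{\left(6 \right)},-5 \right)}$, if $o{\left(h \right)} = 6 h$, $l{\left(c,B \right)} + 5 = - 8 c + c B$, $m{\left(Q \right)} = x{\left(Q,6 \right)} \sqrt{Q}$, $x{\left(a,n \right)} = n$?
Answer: $-6341 - 78 \sqrt{6} \approx -6532.1$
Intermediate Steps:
$m{\left(Q \right)} = 6 \sqrt{Q}$
$l{\left(c,B \right)} = -5 - 8 c + B c$ ($l{\left(c,B \right)} = -5 + \left(- 8 c + c B\right) = -5 + \left(- 8 c + B c\right) = -5 - 8 c + B c$)
$o{\left(\left(-1\right) \left(-12\right) \right)} \left(-88\right) + l{\left(m{\left(6 \right)},-5 \right)} = 6 \left(\left(-1\right) \left(-12\right)\right) \left(-88\right) - \left(5 + 13 \cdot 6 \sqrt{6}\right) = 6 \cdot 12 \left(-88\right) - \left(5 + 78 \sqrt{6}\right) = 72 \left(-88\right) - \left(5 + 78 \sqrt{6}\right) = -6336 - \left(5 + 78 \sqrt{6}\right) = -6341 - 78 \sqrt{6}$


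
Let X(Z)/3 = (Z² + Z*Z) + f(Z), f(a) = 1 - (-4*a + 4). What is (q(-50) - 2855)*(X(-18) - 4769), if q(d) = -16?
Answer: 8756550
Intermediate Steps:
f(a) = -3 + 4*a (f(a) = 1 - (4 - 4*a) = 1 + (-4 + 4*a) = -3 + 4*a)
X(Z) = -9 + 6*Z² + 12*Z (X(Z) = 3*((Z² + Z*Z) + (-3 + 4*Z)) = 3*((Z² + Z²) + (-3 + 4*Z)) = 3*(2*Z² + (-3 + 4*Z)) = 3*(-3 + 2*Z² + 4*Z) = -9 + 6*Z² + 12*Z)
(q(-50) - 2855)*(X(-18) - 4769) = (-16 - 2855)*((-9 + 6*(-18)² + 12*(-18)) - 4769) = -2871*((-9 + 6*324 - 216) - 4769) = -2871*((-9 + 1944 - 216) - 4769) = -2871*(1719 - 4769) = -2871*(-3050) = 8756550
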